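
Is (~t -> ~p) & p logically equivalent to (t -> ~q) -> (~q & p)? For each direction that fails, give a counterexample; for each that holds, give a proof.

Forward direction. Assume the antecedent. If q is true, the antecedent forces (q = T, t = T, p = T), and (t -> ~q) -> (~q & p) holds there. If q is false, the antecedent forces (q = F, t = T, p = T), and (t -> ~q) -> (~q & p) holds there. Either way (t -> ~q) -> (~q & p) holds.

Converse. This fails. Under q = T, t = T, p = F, the left side is false but the right side is true.

(⇒) holds; (⇐) fails.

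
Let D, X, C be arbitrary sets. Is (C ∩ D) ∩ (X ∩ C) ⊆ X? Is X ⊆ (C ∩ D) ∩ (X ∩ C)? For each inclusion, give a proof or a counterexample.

(⊆) holds; (⊇) fails.

(⟹) Let x ∈ (C ∩ D) ∩ (X ∩ C). Then x ∈ D ∩ X ∩ C, from which x ∈ X.

(⟸) This inclusion fails. Take D = ∅, X = {1}, C = ∅; then 1 ∈ X but 1 ∉ (C ∩ D) ∩ (X ∩ C).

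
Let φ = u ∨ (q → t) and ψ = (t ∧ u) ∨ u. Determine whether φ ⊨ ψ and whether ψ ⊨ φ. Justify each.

(→) This fails. Under u = F, q = F, t = F, the left side is true but the right side is false.

(←) Assume the antecedent. If u is true, u ∨ (q → t) reduces to true regardless of the other variables. If u is false, the antecedent cannot hold. Either way u ∨ (q → t) holds.

The forward direction fails; the converse holds.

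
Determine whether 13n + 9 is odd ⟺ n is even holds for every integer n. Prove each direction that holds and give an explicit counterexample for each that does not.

Both implications hold.

Forward direction. Suppose 13n + 9 is odd. Since 13 is odd, 13n and n have the same parity, so 13n + 9 ≡ n + 9 (mod 2). As 9 is odd, 13n + 9 is odd exactly when n is even. Thus n is even.

Converse. Suppose n is even; write n = 2j. Then 13n + 9 = 13·(2j) + 9 = 2·13j + 9, which is odd.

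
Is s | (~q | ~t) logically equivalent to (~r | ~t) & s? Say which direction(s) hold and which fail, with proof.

(⟸) Assume the antecedent. If t is true, the antecedent forces (r = F, t = T, q = F, s = T) or (r = F, t = T, q = T, s = T), and s | (~q | ~t) holds there. If t is false, s | (~q | ~t) reduces to true regardless of the other variables. Either way s | (~q | ~t) holds.

(⟹) This fails. Under r = F, t = F, q = F, s = F, the left side is true but the right side is false.

Only the reverse direction holds.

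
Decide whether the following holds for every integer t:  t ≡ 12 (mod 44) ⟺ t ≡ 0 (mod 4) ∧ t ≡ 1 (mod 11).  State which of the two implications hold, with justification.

Both directions hold.

(⇒) Suppose t ≡ 12 (mod 44); write t = 44j + 12. Since 4 ∣ 44, reducing mod 4 gives t ≡ 12 ≡ 0 (mod 4); since 11 ∣ 44, reducing mod 11 gives t ≡ 12 ≡ 1 (mod 11).

(⇐) Conversely, if t ≡ 0 (mod 4) and t ≡ 1 (mod 11), then by the Chinese remainder theorem t ≡ 12 (mod 44). This is exactly t ≡ 12 (mod 44).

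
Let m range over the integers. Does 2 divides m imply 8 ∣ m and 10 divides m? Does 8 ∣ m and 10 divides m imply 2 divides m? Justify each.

Not equivalent: only (⇐) holds.

(⇒) This fails: take m = 2. Certainly 2 ∣ 2, but 8 ∤ 2.

(⇐) Suppose 8 ∣ m and 10 ∣ m. Any common multiple of 8 and 10 is a multiple of their lcm; here lcm(8, 10) = 8·10/gcd(8, 10) = 80/2 = 40, so 40 ∣ m. Since 2 ∣ 40, it follows that 2 ∣ m.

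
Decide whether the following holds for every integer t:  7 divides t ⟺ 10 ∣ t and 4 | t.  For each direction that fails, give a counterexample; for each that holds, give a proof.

(⇒) fails and (⇐) fails.

(→) This fails: take t = 7. Certainly 7 ∣ 7, but 10 ∤ 7.

(←) This fails: take t = 20. Both 10 ∣ 20 and 4 ∣ 20, yet 20 is not a multiple of 7 (since 20 = 2·7 + 6), so 7 ∤ 20.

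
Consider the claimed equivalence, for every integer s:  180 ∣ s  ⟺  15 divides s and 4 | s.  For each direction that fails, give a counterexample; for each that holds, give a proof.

Only the forward implication holds.

(→) If 180 ∣ s, write s = 180q. Since 180 = 12·15, s = 15·(12q), so 15 ∣ s; and since 180 = 45·4, s = 4·(45q), so 4 ∣ s.

(←) This fails: take s = 60. Both 15 ∣ 60 and 4 ∣ 60, yet 60 is not a multiple of 180 (since 60 = 0·180 + 60), so 180 ∤ 60.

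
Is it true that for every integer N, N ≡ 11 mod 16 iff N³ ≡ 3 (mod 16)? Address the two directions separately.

Forward direction. Suppose N ≡ 11 mod 16. Write N = 16j + 11. Then (16j + 11)³ = 4096j³ + 8448j² + 5808j + 1331 = 16(256j³ + 528j² + 363j + 83) + 3, so N³ ≡ 3 (mod 16).

Converse. Suppose N³ ≡ 3 (mod 16). The only residue r in {0, …, 15} with r³ ≡ 3 (mod 16) is r = 11, so N ≡ 11 (mod 16).

Equivalent; both directions hold.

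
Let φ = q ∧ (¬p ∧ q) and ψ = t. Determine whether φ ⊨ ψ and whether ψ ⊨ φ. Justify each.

Forward direction. This fails. Under q = T, t = F, p = F, the left side is true but the right side is false.

Converse. This fails. Under q = F, t = T, p = F, the left side is false but the right side is true.

Both directions fail.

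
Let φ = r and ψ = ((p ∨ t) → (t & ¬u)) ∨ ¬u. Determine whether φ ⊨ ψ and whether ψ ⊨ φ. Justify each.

(⟹) This fails. Under u = T, r = T, p = T, t = F, the left side is true but the right side is false.

(⟸) This fails. Under u = F, r = F, p = F, t = F, the left side is false but the right side is true.

Neither implication holds.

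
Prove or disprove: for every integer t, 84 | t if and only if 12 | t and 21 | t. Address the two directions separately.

Forward direction. If 84 ∣ t, write t = 84q. Since 84 = 7·12, t = 12·(7q), so 12 ∣ t; and since 84 = 4·21, t = 21·(4q), so 21 ∣ t.

Converse. Suppose 12 ∣ t and 21 ∣ t. Any common multiple of 12 and 21 is a multiple of their lcm; here lcm(12, 21) = 12·21/gcd(12, 21) = 252/3 = 84, so 84 ∣ t.

The biconditional holds.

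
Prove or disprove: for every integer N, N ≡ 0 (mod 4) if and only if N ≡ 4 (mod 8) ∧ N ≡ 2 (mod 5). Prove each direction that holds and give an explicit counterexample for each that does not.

(⟹) This fails: N = 0 gives 0 ≡ 0 (mod 4) but 0 ≡ 0 (mod 8), so the conjunction on the right does not hold.

(⟸) Conversely, if N ≡ 4 (mod 8) and N ≡ 2 (mod 5), then by the Chinese remainder theorem N ≡ 12 (mod 40). Since 12 ≡ 0 (mod 4) and 4 ∣ 40, we get N ≡ 0 (mod 4).

(⇒) fails; (⇐) holds.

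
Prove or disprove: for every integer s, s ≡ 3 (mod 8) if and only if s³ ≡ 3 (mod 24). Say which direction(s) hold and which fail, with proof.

(→) This fails: take s = 11. Then 11 ≡ 3 (mod 8), but 11³ = 1331 ≡ 11 (mod 24), not 3.

(←) Conversely, the residues r modulo 24 with r³ ≡ 3 (mod 24) are exactly {3}, and each is ≡ 3 (mod 8).

Only the converse holds.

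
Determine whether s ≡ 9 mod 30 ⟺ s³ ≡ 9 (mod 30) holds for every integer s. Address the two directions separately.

(→) Suppose s ≡ 9 mod 30. Write s = 30j + 9. Then (30j + 9)³ = 27000j³ + 24300j² + 7290j + 729 = 30(900j³ + 810j² + 243j + 24) + 9, so s³ ≡ 9 (mod 30).

(←) Conversely, suppose s³ ≡ 9 (mod 30). The only residue r in {0, …, 29} with r³ ≡ 9 (mod 30) is r = 9, so s ≡ 9 (mod 30).

Both implications hold.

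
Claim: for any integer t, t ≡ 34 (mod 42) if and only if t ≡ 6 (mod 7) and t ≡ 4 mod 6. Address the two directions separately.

Both implications hold.

[⇒] Suppose t ≡ 34 (mod 42); write t = 42j + 34. Since 7 ∣ 42, reducing mod 7 gives t ≡ 34 ≡ 6 (mod 7); since 6 ∣ 42, reducing mod 6 gives t ≡ 34 ≡ 4 (mod 6).

[⇐] Conversely, if t ≡ 6 (mod 7) and t ≡ 4 (mod 6), then by the Chinese remainder theorem t ≡ 34 (mod 42). This is exactly t ≡ 34 (mod 42).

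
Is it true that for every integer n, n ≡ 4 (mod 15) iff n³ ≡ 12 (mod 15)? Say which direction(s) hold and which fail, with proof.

Both directions fail.

Forward direction. This fails: take n = 4. Then 4 ≡ 4 (mod 15), but 4³ = 64 ≡ 4 (mod 15), not 12.

Converse. This fails: take n = 3. Then 3³ = 27 ≡ 12 (mod 15), yet 3 ≡ 3 (mod 15), not 4.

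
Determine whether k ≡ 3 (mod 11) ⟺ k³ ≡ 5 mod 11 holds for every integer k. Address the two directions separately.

Both directions hold; the statement is true.

Forward direction. Suppose k ≡ 3 (mod 11). Write k = 11j + 3. Then (11j + 3)³ = 1331j³ + 1089j² + 297j + 27 = 11(121j³ + 99j² + 27j + 2) + 5, so k³ ≡ 5 (mod 11).

Converse. For the converse, argue contrapositively. If k ≢ 3 (mod 11), then k is congruent to one of 0, 1, 2, 4, 5, 6, 7, 8, 9, 10 modulo 11, and these give k³ ≡ 0, 1, 8, 9, 4, 7, 2, 6, 3, 10 respectively — never 5.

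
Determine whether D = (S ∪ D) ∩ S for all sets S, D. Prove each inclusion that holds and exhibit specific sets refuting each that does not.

Forward inclusion. This inclusion fails. Take S = ∅, D = {1}; then 1 ∈ D but 1 ∉ (S ∪ D) ∩ S.

Reverse inclusion. This inclusion fails. Take S = {1}, D = ∅; then 1 ∈ (S ∪ D) ∩ S but 1 ∉ D.

Neither inclusion holds.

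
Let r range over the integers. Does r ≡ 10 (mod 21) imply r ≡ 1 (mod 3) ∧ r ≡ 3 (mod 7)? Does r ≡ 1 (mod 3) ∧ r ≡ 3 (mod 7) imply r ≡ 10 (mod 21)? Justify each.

(→) Suppose r ≡ 10 (mod 21); write r = 21j + 10. Since 3 ∣ 21, reducing mod 3 gives r ≡ 10 ≡ 1 (mod 3); since 7 ∣ 21, reducing mod 7 gives r ≡ 10 ≡ 3 (mod 7).

(←) Conversely, if r ≡ 1 (mod 3) and r ≡ 3 (mod 7), then by the Chinese remainder theorem r ≡ 10 (mod 21). This is exactly r ≡ 10 (mod 21).

Both directions hold; the statement is true.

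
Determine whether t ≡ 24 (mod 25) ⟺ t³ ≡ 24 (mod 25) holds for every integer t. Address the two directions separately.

Equivalent; both directions hold.

(⟹) Suppose t ≡ 24 (mod 25). Write t = 25j + 24. Then (25j + 24)³ = 15625j³ + 45000j² + 43200j + 13824 = 25(625j³ + 1800j² + 1728j + 552) + 24, so t³ ≡ 24 (mod 25).

(⟸) Conversely, suppose t³ ≡ 24 (mod 25). The only residue r in {0, …, 24} with r³ ≡ 24 (mod 25) is r = 24, so t ≡ 24 (mod 25).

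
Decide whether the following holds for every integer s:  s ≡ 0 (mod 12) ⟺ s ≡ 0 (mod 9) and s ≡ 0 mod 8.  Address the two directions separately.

[⇐] If s ≡ 0 (mod 9) and s ≡ 0 (mod 8), then by the Chinese remainder theorem s ≡ 0 (mod 72). Since 0 ≡ 0 (mod 12) and 12 ∣ 72, we get s ≡ 0 (mod 12).

[⇒] This fails: s = 36 gives 36 ≡ 0 (mod 12) but 36 ≡ 4 (mod 8), so the conjunction on the right does not hold.

(⇒) fails; (⇐) holds.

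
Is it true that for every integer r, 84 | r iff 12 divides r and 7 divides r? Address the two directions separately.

(⇒) If 84 ∣ r, write r = 84q. Since 84 = 7·12, r = 12·(7q), so 12 ∣ r; and since 84 = 12·7, r = 7·(12q), so 7 ∣ r.

(⇐) Suppose 12 ∣ r and 7 ∣ r. Any common multiple of 12 and 7 is a multiple of their lcm; here gcd(12, 7) = 1, so lcm(12, 7) = 12·7 = 84, so 84 ∣ r.

Equivalent; both directions hold.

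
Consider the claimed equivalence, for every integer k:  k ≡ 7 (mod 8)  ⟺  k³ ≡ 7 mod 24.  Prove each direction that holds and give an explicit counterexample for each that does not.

Only the converse holds.

(⟸) The residues r modulo 24 with r³ ≡ 7 (mod 24) are exactly {7}, and each is ≡ 7 (mod 8).

(⟹) This fails: take k = 15. Then 15 ≡ 7 (mod 8), but 15³ = 3375 ≡ 15 (mod 24), not 7.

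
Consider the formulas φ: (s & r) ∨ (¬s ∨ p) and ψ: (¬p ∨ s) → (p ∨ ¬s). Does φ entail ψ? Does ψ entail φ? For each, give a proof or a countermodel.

The forward direction fails; the converse holds.

[⇒] This fails. Under p = F, s = T, r = T, the left side is true but the right side is false.

[⇐] Assume the antecedent. If p is true, (s & r) ∨ (¬s ∨ p) reduces to true regardless of the other variables. If p is false, the antecedent forces (p = F, s = F, r = F) or (p = F, s = F, r = T), and (s & r) ∨ (¬s ∨ p) holds there. Either way (s & r) ∨ (¬s ∨ p) holds.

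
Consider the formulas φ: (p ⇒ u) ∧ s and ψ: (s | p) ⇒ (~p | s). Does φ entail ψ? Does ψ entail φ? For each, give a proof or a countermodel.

(⇒) holds; (⇐) fails.

[⇒] Assume the antecedent. If s is true, (s | p) ⇒ (~p | s) reduces to true regardless of the other variables. If s is false, the antecedent cannot hold. Either way (s | p) ⇒ (~p | s) holds.

[⇐] This fails. Under s = F, u = F, p = F, the left side is false but the right side is true.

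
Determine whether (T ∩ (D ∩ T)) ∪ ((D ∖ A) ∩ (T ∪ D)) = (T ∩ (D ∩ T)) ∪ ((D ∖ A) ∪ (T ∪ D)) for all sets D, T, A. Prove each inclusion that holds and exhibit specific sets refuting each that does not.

(⊆) holds; (⊇) fails.

Forward inclusion. Let x ∈ (T ∩ (D ∩ T)) ∪ ((D ∖ A) ∩ (T ∪ D)). Then either x ∈ D and x ∉ T, A; or x ∈ D ∩ T and x ∉ A; or x ∈ D ∩ T ∩ A. In each case x ∈ (T ∩ (D ∩ T)) ∪ ((D ∖ A) ∪ (T ∪ D)), so (T ∩ (D ∩ T)) ∪ ((D ∖ A) ∩ (T ∪ D)) ⊆ (T ∩ (D ∩ T)) ∪ ((D ∖ A) ∪ (T ∪ D)).

Reverse inclusion. This inclusion fails. Take D = ∅, T = {1}, A = ∅; then 1 ∈ (T ∩ (D ∩ T)) ∪ ((D ∖ A) ∪ (T ∪ D)) but 1 ∉ (T ∩ (D ∩ T)) ∪ ((D ∖ A) ∩ (T ∪ D)).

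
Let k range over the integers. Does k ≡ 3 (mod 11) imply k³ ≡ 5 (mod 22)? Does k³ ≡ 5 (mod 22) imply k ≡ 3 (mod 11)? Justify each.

[⇐] The residues r modulo 22 with r³ ≡ 5 (mod 22) are exactly {3}, and each is ≡ 3 (mod 11).

[⇒] This fails: take k = 14. Then 14 ≡ 3 (mod 11), but 14³ = 2744 ≡ 16 (mod 22), not 5.

(⇒) fails; (⇐) holds.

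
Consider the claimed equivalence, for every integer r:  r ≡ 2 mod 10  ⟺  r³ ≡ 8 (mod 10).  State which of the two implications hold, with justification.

(→) Suppose r ≡ 2 mod 10. Write r = 10j + 2. Then (10j + 2)³ = 1000j³ + 600j² + 120j + 8 = 10(100j³ + 60j² + 12j) + 8, so r³ ≡ 8 (mod 10).

(←) Conversely, suppose r³ ≡ 8 (mod 10). The only residue r in {0, …, 9} with r³ ≡ 8 (mod 10) is r = 2, so r ≡ 2 (mod 10).

Equivalent; both directions hold.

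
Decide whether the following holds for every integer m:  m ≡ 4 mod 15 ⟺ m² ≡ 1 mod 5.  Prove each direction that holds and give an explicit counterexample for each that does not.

[⇒] Suppose m ≡ 4 (mod 15). Then m² ≡ 4² = 16 (mod 15), and since 5 ∣ 15, also m² ≡ 1 (mod 5).

[⇐] This fails: take m = 1. Then 1² = 1 ≡ 1 (mod 5), yet 1 ≡ 1 (mod 15), not 4.

Only the forward implication holds.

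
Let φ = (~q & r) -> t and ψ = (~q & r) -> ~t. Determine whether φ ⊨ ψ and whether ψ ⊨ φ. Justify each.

(→) This fails. Under q = F, r = T, t = T, the left side is true but the right side is false.

(←) This fails. Under q = F, r = T, t = F, the left side is false but the right side is true.

Neither implication holds.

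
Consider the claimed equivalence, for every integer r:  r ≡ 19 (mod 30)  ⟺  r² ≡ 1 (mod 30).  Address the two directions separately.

The forward direction holds; the converse fails.

(→) Suppose r ≡ 19 (mod 30). Write r = 30j + 19. Then (30j + 19)² = 900j² + 1140j + 361 = 30(30j² + 38j + 12) + 1, so r² ≡ 1 (mod 30).

(←) This fails: take r = 1. Then 1² = 1 ≡ 1 (mod 30), yet 1 ≡ 1 (mod 30), not 19.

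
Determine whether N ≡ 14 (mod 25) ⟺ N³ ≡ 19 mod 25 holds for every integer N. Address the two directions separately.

[⇒] Suppose N ≡ 14 (mod 25). Write N = 25j + 14. Then (25j + 14)³ = 15625j³ + 26250j² + 14700j + 2744 = 25(625j³ + 1050j² + 588j + 109) + 19, so N³ ≡ 19 (mod 25).

[⇐] Conversely, suppose N³ ≡ 19 (mod 25). The only residue r in {0, …, 24} with r³ ≡ 19 (mod 25) is r = 14, so N ≡ 14 (mod 25).

Both implications hold.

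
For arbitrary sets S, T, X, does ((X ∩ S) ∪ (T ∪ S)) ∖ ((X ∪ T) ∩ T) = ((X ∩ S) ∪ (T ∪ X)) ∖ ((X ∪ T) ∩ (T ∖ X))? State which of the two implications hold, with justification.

(⟹) This inclusion fails. Take S = {1}, T = ∅, X = ∅; then 1 ∈ ((X ∩ S) ∪ (T ∪ S)) ∖ ((X ∪ T) ∩ T) but 1 ∉ ((X ∩ S) ∪ (T ∪ X)) ∖ ((X ∪ T) ∩ (T ∖ X)).

(⟸) This inclusion fails. Take S = ∅, T = ∅, X = {1}; then 1 ∈ ((X ∩ S) ∪ (T ∪ X)) ∖ ((X ∪ T) ∩ (T ∖ X)) but 1 ∉ ((X ∩ S) ∪ (T ∪ S)) ∖ ((X ∪ T) ∩ T).

Both inclusions fail.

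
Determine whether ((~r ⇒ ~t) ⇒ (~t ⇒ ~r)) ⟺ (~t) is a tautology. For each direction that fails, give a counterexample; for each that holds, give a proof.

(⇒) fails and (⇐) fails.

(→) This fails. Under t = T, r = F, the left side is true but the right side is false.

(←) This fails. Under t = F, r = T, the left side is false but the right side is true.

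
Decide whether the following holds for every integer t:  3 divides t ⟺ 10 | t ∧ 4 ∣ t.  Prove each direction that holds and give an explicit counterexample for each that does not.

Neither direction holds.

(→) This fails: take t = 3. Certainly 3 ∣ 3, but 10 ∤ 3.

(←) This fails: take t = 20. Both 10 ∣ 20 and 4 ∣ 20, yet 20 is not a multiple of 3 (since 20 = 6·3 + 2), so 3 ∤ 20.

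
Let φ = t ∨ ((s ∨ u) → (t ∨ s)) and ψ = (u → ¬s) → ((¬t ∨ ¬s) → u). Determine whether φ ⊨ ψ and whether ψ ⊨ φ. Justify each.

Both directions fail.

Forward direction. This fails. Under t = F, s = F, u = F, the left side is true but the right side is false.

Converse. This fails. Under t = F, s = F, u = T, the left side is false but the right side is true.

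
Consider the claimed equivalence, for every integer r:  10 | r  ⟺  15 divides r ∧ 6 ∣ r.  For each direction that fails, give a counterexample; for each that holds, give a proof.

Not equivalent: only (⇐) holds.

(⇒) This fails: take r = 10. Certainly 10 ∣ 10, but 15 ∤ 10.

(⇐) Suppose 15 ∣ r and 6 ∣ r. Any common multiple of 15 and 6 is a multiple of their lcm; here lcm(15, 6) = 15·6/gcd(15, 6) = 90/3 = 30, so 30 ∣ r. Since 10 ∣ 30, it follows that 10 ∣ r.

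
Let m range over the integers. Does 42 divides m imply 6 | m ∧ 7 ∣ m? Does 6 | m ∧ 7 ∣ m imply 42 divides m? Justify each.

Both implications hold.

[⇐] Suppose 6 ∣ m and 7 ∣ m. Any common multiple of 6 and 7 is a multiple of their lcm; here gcd(6, 7) = 1, so lcm(6, 7) = 6·7 = 42, so 42 ∣ m.

[⇒] If 42 ∣ m, write m = 42q. Since 42 = 7·6, m = 6·(7q), so 6 ∣ m; and since 42 = 6·7, m = 7·(6q), so 7 ∣ m.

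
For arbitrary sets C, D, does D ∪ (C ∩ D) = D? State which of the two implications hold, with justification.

(⊆) Let x ∈ D ∪ (C ∩ D). Then either x ∈ D and x ∉ C; or x ∈ C ∩ D. In each case x ∈ D, so D ∪ (C ∩ D) ⊆ D.

(⊇) Let x ∈ D. Then either x ∈ D and x ∉ C; or x ∈ C ∩ D. In each case x ∈ D ∪ (C ∩ D), so D ⊆ D ∪ (C ∩ D).

Both inclusions hold.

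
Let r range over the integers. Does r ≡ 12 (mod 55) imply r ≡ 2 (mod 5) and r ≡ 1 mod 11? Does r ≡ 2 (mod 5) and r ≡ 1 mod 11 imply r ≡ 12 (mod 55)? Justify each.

Forward direction. Suppose r ≡ 12 (mod 55); write r = 55j + 12. Since 5 ∣ 55, reducing mod 5 gives r ≡ 12 ≡ 2 (mod 5); since 11 ∣ 55, reducing mod 11 gives r ≡ 12 ≡ 1 (mod 11).

Converse. If r ≡ 2 (mod 5) and r ≡ 1 (mod 11), then by the Chinese remainder theorem r ≡ 12 (mod 55). This is exactly r ≡ 12 (mod 55).

Equivalent; both directions hold.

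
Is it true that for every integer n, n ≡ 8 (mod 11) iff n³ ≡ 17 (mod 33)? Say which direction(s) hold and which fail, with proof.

[⇐] The residues r modulo 33 with r³ ≡ 17 (mod 33) are exactly {8}, and each is ≡ 8 (mod 11).

[⇒] This fails: take n = 19. Then 19 ≡ 8 (mod 11), but 19³ = 6859 ≡ 28 (mod 33), not 17.

Only the reverse direction holds.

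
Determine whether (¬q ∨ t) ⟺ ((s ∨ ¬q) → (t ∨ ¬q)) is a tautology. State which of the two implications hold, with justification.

Not equivalent: only (⇒) holds.

(⟹) Assume the antecedent. If t is true, (s ∨ ¬q) → (t ∨ ¬q) reduces to true regardless of the other variables. If t is false, the antecedent forces (t = F, s = F, q = F) or (t = F, s = T, q = F), and (s ∨ ¬q) → (t ∨ ¬q) holds there. Either way (s ∨ ¬q) → (t ∨ ¬q) holds.

(⟸) This fails. Under t = F, s = F, q = T, the left side is false but the right side is true.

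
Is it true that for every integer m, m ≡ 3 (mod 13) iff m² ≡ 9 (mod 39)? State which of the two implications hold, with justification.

Both directions fail.

(⇒) This fails: take m = 16. Then 16 ≡ 3 (mod 13), but 16² = 256 ≡ 22 (mod 39), not 9.

(⇐) This fails: take m = 36. Then 36² = 1296 ≡ 9 (mod 39), yet 36 ≡ 10 (mod 13), not 3.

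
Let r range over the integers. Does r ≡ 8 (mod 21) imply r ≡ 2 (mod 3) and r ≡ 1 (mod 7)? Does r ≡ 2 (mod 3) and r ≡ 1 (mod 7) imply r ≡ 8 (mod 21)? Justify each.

(→) Suppose r ≡ 8 (mod 21); write r = 21j + 8. Since 3 ∣ 21, reducing mod 3 gives r ≡ 8 ≡ 2 (mod 3); since 7 ∣ 21, reducing mod 7 gives r ≡ 8 ≡ 1 (mod 7).

(←) Conversely, if r ≡ 2 (mod 3) and r ≡ 1 (mod 7), then by the Chinese remainder theorem r ≡ 8 (mod 21). This is exactly r ≡ 8 (mod 21).

Both directions hold; the statement is true.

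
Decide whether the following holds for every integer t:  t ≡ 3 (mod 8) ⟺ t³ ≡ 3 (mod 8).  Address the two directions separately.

Both directions hold; the statement is true.

Converse. For the converse, argue contrapositively. If t ≢ 3 (mod 8), then t is congruent to one of 0, 1, 2, 4, 5, 6, 7 modulo 8, and these give t³ ≡ 0, 1, 0, 0, 5, 0, 7 respectively — never 3.

Forward direction. Suppose t ≡ 3 (mod 8). Write t = 8j + 3. Then (8j + 3)³ = 512j³ + 576j² + 216j + 27 = 8(64j³ + 72j² + 27j + 3) + 3, so t³ ≡ 3 (mod 8).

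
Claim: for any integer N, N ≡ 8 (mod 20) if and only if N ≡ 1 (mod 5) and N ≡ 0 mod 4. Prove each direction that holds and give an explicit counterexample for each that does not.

(→) This fails: N = 8 gives 8 ≡ 8 (mod 20) but 8 ≡ 3 (mod 5), so the conjunction on the right does not hold.

(←) This fails: N = 16 satisfies both congruences on the right (16 ≡ 1 mod 5 and 16 ≡ 0 mod 4) yet 16 ≡ 16 (mod 20), not 8.

(⇒) fails and (⇐) fails.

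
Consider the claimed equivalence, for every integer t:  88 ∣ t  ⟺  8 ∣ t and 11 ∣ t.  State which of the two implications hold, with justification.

(⇒) If 88 ∣ t, write t = 88q. Since 88 = 11·8, t = 8·(11q), so 8 ∣ t; and since 88 = 8·11, t = 11·(8q), so 11 ∣ t.

(⇐) Suppose 8 ∣ t and 11 ∣ t. Any common multiple of 8 and 11 is a multiple of their lcm; here gcd(8, 11) = 1, so lcm(8, 11) = 8·11 = 88, so 88 ∣ t.

Both implications hold.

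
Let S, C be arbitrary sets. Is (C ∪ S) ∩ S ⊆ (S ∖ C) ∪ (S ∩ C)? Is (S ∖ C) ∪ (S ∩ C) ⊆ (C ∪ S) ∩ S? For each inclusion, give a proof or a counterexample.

(⟹) Let x ∈ (C ∪ S) ∩ S. Then either x ∈ S and x ∉ C; or x ∈ S ∩ C. In each case x ∈ (S ∖ C) ∪ (S ∩ C), so (C ∪ S) ∩ S ⊆ (S ∖ C) ∪ (S ∩ C).

(⟸) Let x ∈ (S ∖ C) ∪ (S ∩ C). Then either x ∈ S and x ∉ C; or x ∈ S ∩ C. In each case x ∈ (C ∪ S) ∩ S, so (S ∖ C) ∪ (S ∩ C) ⊆ (C ∪ S) ∩ S.

The two sets are equal.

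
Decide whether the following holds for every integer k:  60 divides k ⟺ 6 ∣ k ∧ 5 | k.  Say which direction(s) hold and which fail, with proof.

Only the forward implication holds.

(⇒) If 60 ∣ k, write k = 60q. Since 60 = 10·6, k = 6·(10q), so 6 ∣ k; and since 60 = 12·5, k = 5·(12q), so 5 ∣ k.

(⇐) This fails: take k = 30. Both 6 ∣ 30 and 5 ∣ 30, yet 30 is not a multiple of 60 (since 30 = 0·60 + 30), so 60 ∤ 30.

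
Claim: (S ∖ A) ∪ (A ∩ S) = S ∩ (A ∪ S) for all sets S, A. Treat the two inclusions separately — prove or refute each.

Both inclusions hold.

Forward inclusion. Let x ∈ (S ∖ A) ∪ (A ∩ S). Then either x ∈ S and x ∉ A; or x ∈ S ∩ A. In each case x ∈ S ∩ (A ∪ S), so (S ∖ A) ∪ (A ∩ S) ⊆ S ∩ (A ∪ S).

Reverse inclusion. Let x ∈ S ∩ (A ∪ S). Then either x ∈ S and x ∉ A; or x ∈ S ∩ A. In each case x ∈ (S ∖ A) ∪ (A ∩ S), so S ∩ (A ∪ S) ⊆ (S ∖ A) ∪ (A ∩ S).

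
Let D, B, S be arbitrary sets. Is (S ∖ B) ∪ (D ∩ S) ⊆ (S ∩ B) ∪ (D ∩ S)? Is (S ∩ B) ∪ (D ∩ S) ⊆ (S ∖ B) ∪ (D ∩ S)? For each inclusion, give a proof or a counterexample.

(⊆) fails and (⊇) fails.

Forward inclusion. This inclusion fails. Take D = ∅, B = ∅, S = {1}; then 1 ∈ (S ∖ B) ∪ (D ∩ S) but 1 ∉ (S ∩ B) ∪ (D ∩ S).

Reverse inclusion. This inclusion fails. Take D = ∅, B = {1}, S = {1}; then 1 ∈ (S ∩ B) ∪ (D ∩ S) but 1 ∉ (S ∖ B) ∪ (D ∩ S).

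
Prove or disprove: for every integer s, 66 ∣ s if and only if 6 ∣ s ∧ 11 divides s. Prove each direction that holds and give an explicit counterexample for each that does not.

Both directions hold.

(→) If 66 ∣ s, write s = 66q. Since 66 = 11·6, s = 6·(11q), so 6 ∣ s; and since 66 = 6·11, s = 11·(6q), so 11 ∣ s.

(←) Suppose 6 ∣ s and 11 ∣ s. Any common multiple of 6 and 11 is a multiple of their lcm; here gcd(6, 11) = 1, so lcm(6, 11) = 6·11 = 66, so 66 ∣ s.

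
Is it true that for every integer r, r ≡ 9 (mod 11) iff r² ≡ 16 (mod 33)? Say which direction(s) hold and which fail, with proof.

Neither direction holds.

Forward direction. This fails: take r = 9. Then 9 ≡ 9 (mod 11), but 9² = 81 ≡ 15 (mod 33), not 16.

Converse. This fails: take r = 4. Then 4² = 16 ≡ 16 (mod 33), yet 4 ≡ 4 (mod 11), not 9.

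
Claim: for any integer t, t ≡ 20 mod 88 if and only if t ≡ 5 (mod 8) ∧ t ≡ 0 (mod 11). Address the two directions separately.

(⇒) fails and (⇐) fails.

Forward direction. This fails: t = 20 gives 20 ≡ 20 (mod 88) but 20 ≡ 4 (mod 8), so the conjunction on the right does not hold.

Converse. This fails: t = 77 satisfies both congruences on the right (77 ≡ 5 mod 8 and 77 ≡ 0 mod 11) yet 77 ≡ 77 (mod 88), not 20.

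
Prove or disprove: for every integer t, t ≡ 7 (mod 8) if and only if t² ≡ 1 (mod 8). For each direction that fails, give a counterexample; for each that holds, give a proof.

(⟹) Suppose t ≡ 7 (mod 8). Write t = 8j + 7. Then (8j + 7)² = 64j² + 112j + 49 = 8(8j² + 14j + 6) + 1, so t² ≡ 1 (mod 8).

(⟸) This fails: take t = 1. Then 1² = 1 ≡ 1 (mod 8), yet 1 ≡ 1 (mod 8), not 7.

Only the forward implication holds.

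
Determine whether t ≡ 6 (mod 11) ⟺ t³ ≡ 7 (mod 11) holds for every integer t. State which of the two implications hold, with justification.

(←) For the converse, argue contrapositively. If t ≢ 6 (mod 11), then t is congruent to one of 0, 1, 2, 3, 4, 5, 7, 8, 9, 10 modulo 11, and these give t³ ≡ 0, 1, 8, 5, 9, 4, 2, 6, 3, 10 respectively — never 7.

(→) Suppose t ≡ 6 (mod 11). Write t = 11j + 6. Then (11j + 6)³ = 1331j³ + 2178j² + 1188j + 216 = 11(121j³ + 198j² + 108j + 19) + 7, so t³ ≡ 7 (mod 11).

The biconditional holds.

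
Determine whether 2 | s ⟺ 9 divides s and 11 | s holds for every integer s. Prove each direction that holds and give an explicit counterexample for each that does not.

Both directions fail.

(⟹) This fails: take s = 2. Certainly 2 ∣ 2, but 9 ∤ 2.

(⟸) This fails: take s = 99. Both 9 ∣ 99 and 11 ∣ 99, yet 99 is not a multiple of 2 (since 99 = 49·2 + 1), so 2 ∤ 99.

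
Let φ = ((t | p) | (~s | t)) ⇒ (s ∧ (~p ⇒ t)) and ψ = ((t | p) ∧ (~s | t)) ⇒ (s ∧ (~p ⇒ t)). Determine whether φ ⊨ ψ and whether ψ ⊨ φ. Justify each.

Only the forward direction holds.

Converse. This fails. Under t = F, p = F, s = F, the left side is false but the right side is true.

Forward direction. Assume the antecedent. If t is true, the antecedent forces (t = T, p = F, s = T) or (t = T, p = T, s = T), and the consequent holds there. If t is false, the antecedent forces (t = F, p = F, s = T) or (t = F, p = T, s = T), and the consequent holds there. Either way the consequent holds.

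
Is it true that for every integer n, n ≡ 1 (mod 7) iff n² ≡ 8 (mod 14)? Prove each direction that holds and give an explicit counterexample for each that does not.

Both directions fail.

[⇒] This fails: take n = 1. Then 1 ≡ 1 (mod 7), but 1² = 1 ≡ 1 (mod 14), not 8.

[⇐] This fails: take n = 6. Then 6² = 36 ≡ 8 (mod 14), yet 6 ≡ 6 (mod 7), not 1.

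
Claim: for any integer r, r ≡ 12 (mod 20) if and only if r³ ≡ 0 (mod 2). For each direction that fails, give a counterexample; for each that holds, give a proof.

The forward direction holds; the converse fails.

(⟹) Suppose r ≡ 12 (mod 20). Then r³ ≡ 12³ = 1728 (mod 20), and since 2 ∣ 20, also r³ ≡ 0 (mod 2).

(⟸) This fails: take r = 0. Then 0³ = 0 ≡ 0 (mod 2), yet 0 ≡ 0 (mod 20), not 12.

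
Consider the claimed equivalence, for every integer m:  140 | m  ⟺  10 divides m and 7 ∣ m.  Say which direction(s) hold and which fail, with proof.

(⇒) holds; (⇐) fails.

Forward direction. If 140 ∣ m, write m = 140q. Since 140 = 14·10, m = 10·(14q), so 10 ∣ m; and since 140 = 20·7, m = 7·(20q), so 7 ∣ m.

Converse. This fails: take m = 70. Both 10 ∣ 70 and 7 ∣ 70, yet 70 is not a multiple of 140 (since 70 = 0·140 + 70), so 140 ∤ 70.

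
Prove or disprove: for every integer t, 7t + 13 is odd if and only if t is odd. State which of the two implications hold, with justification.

(⇒) This fails: t = 0 gives 7t + 13 = 13, which is odd, but 0 is even, not odd.

(⇐) This also fails: t = 7 is odd, but 7t + 13 = 62 is even, not odd.

Both directions fail.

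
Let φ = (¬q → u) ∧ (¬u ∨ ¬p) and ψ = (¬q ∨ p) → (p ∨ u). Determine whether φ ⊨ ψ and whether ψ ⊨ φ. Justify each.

Forward direction. Assume the antecedent. If u is true, (¬q ∨ p) → (p ∨ u) reduces to true regardless of the other variables. If u is false, the antecedent forces (p = F, u = F, q = T) or (p = T, u = F, q = T), and (¬q ∨ p) → (p ∨ u) holds there. Either way (¬q ∨ p) → (p ∨ u) holds.

Converse. This fails. Under p = T, u = F, q = F, the left side is false but the right side is true.

Only the forward direction holds.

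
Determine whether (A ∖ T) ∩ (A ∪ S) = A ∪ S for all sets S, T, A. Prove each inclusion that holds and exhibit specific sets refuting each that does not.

(⟹) Let x ∈ (A ∖ T) ∩ (A ∪ S). Then either x ∈ A and x ∉ S, T; or x ∈ S ∩ A and x ∉ T. In each case x ∈ A ∪ S, so (A ∖ T) ∩ (A ∪ S) ⊆ A ∪ S.

(⟸) This inclusion fails. Take S = {1}, T = ∅, A = ∅; then 1 ∈ A ∪ S but 1 ∉ (A ∖ T) ∩ (A ∪ S).

The sets are not equal: only the forward inclusion holds.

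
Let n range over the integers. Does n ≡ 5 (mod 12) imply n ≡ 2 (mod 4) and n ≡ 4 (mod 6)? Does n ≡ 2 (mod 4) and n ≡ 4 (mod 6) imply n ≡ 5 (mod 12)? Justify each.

Neither direction holds.

(→) This fails: n = 5 gives 5 ≡ 5 (mod 12) but 5 ≡ 1 (mod 4), so the conjunction on the right does not hold.

(←) This fails: n = 10 satisfies both congruences on the right (10 ≡ 2 mod 4 and 10 ≡ 4 mod 6) yet 10 ≡ 10 (mod 12), not 5.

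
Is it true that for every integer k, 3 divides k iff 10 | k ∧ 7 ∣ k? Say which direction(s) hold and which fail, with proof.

Both directions fail.

(⟹) This fails: take k = 3. Certainly 3 ∣ 3, but 10 ∤ 3.

(⟸) This fails: take k = 70. Both 10 ∣ 70 and 7 ∣ 70, yet 70 is not a multiple of 3 (since 70 = 23·3 + 1), so 3 ∤ 70.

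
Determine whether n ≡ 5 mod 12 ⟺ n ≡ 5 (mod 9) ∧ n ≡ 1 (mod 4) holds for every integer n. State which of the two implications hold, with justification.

(→) This fails: n = 17 gives 17 ≡ 5 (mod 12) but 17 ≡ 8 (mod 9), so the conjunction on the right does not hold.

(←) Conversely, if n ≡ 5 (mod 9) and n ≡ 1 (mod 4), then by the Chinese remainder theorem n ≡ 5 (mod 36). Since 5 ≡ 5 (mod 12) and 12 ∣ 36, we get n ≡ 5 (mod 12).

Not equivalent: only (⇐) holds.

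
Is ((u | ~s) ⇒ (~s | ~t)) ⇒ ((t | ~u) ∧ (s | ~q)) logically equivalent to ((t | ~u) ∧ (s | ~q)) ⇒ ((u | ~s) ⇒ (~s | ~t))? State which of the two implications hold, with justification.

Neither implication holds.

Forward direction. This fails. Under u = T, s = T, t = T, q = F, the left side is true but the right side is false.

Converse. This fails. Under u = T, s = F, t = F, q = F, the left side is false but the right side is true.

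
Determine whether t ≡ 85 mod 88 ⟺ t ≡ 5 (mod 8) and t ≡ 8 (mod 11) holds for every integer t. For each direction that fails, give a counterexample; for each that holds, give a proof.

[⇒] Suppose t ≡ 85 (mod 88); write t = 88j + 85. Since 8 ∣ 88, reducing mod 8 gives t ≡ 85 ≡ 5 (mod 8); since 11 ∣ 88, reducing mod 11 gives t ≡ 85 ≡ 8 (mod 11).

[⇐] Conversely, if t ≡ 5 (mod 8) and t ≡ 8 (mod 11), then by the Chinese remainder theorem t ≡ 85 (mod 88). This is exactly t ≡ 85 (mod 88).

Both directions hold; the statement is true.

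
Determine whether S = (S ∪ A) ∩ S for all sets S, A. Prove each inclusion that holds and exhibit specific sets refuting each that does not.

(⟹) Let x ∈ S. Then either x ∈ S and x ∉ A; or x ∈ S ∩ A. In each case x ∈ (S ∪ A) ∩ S, so S ⊆ (S ∪ A) ∩ S.

(⟸) Let x ∈ (S ∪ A) ∩ S. Then either x ∈ S and x ∉ A; or x ∈ S ∩ A. In each case x ∈ S, so (S ∪ A) ∩ S ⊆ S.

The two sets are equal.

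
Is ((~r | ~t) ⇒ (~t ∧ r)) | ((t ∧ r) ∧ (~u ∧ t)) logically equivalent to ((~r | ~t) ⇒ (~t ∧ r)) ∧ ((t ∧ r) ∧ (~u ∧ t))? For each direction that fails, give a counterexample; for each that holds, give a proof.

Forward direction. This fails. Under u = F, t = F, r = T, the left side is true but the right side is false.

Converse. Assume the antecedent. If u is true, the antecedent cannot hold. If u is false, the antecedent forces (u = F, t = T, r = T), and the consequent holds there. Either way the consequent holds.

Only the converse holds.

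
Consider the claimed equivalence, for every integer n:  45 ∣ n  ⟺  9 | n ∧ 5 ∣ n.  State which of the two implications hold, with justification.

Both directions hold; the statement is true.

(→) If 45 ∣ n, write n = 45q. Since 45 = 5·9, n = 9·(5q), so 9 ∣ n; and since 45 = 9·5, n = 5·(9q), so 5 ∣ n.

(←) Suppose 9 ∣ n and 5 ∣ n. Any common multiple of 9 and 5 is a multiple of their lcm; here gcd(9, 5) = 1, so lcm(9, 5) = 9·5 = 45, so 45 ∣ n.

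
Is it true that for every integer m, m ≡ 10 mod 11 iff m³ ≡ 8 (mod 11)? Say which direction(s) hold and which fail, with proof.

Neither direction holds.

(⇒) This fails: take m = 10. Then 10 ≡ 10 (mod 11), but 10³ = 1000 ≡ 10 (mod 11), not 8.

(⇐) This fails: take m = 2. Then 2³ = 8 ≡ 8 (mod 11), yet 2 ≡ 2 (mod 11), not 10.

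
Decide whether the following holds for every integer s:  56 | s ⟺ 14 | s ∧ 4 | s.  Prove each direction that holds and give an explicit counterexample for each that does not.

The forward direction holds; the converse fails.

(⇒) If 56 ∣ s, write s = 56q. Since 56 = 4·14, s = 14·(4q), so 14 ∣ s; and since 56 = 14·4, s = 4·(14q), so 4 ∣ s.

(⇐) This fails: take s = 28. Both 14 ∣ 28 and 4 ∣ 28, yet 28 is not a multiple of 56 (since 28 = 0·56 + 28), so 56 ∤ 28.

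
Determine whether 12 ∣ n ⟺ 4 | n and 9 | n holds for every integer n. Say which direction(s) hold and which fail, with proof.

[⇐] Suppose 4 ∣ n and 9 ∣ n. Any common multiple of 4 and 9 is a multiple of their lcm; here gcd(4, 9) = 1, so lcm(4, 9) = 4·9 = 36, so 36 ∣ n. Since 12 ∣ 36, it follows that 12 ∣ n.

[⇒] This fails: take n = 12. Certainly 12 ∣ 12, but 9 ∤ 12.

Only the converse holds.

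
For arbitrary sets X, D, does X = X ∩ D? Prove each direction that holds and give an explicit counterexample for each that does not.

(⟹) This inclusion fails. Take X = {1}, D = ∅; then 1 ∈ X but 1 ∉ X ∩ D.

(⟸) Let x ∈ X ∩ D. Then x ∈ X ∩ D, from which x ∈ X.

(⊆) fails; (⊇) holds.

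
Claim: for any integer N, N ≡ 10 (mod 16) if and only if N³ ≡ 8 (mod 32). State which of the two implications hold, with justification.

The forward direction holds; the converse fails.

Forward direction. Suppose N ≡ 10 (mod 16). Working modulo 32, N ∈ {10, 26}; for each such r, r³ ≡ 8 (mod 32).

Converse. This fails: take N = 2. Then 2³ = 8 ≡ 8 (mod 32), yet 2 ≡ 2 (mod 16), not 10.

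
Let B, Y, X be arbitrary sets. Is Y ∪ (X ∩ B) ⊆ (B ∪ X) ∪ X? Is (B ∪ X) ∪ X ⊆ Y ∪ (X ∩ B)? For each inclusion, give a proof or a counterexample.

Forward inclusion. This inclusion fails. Take B = ∅, Y = {1}, X = ∅; then 1 ∈ Y ∪ (X ∩ B) but 1 ∉ (B ∪ X) ∪ X.

Reverse inclusion. This inclusion fails. Take B = {1}, Y = ∅, X = ∅; then 1 ∈ (B ∪ X) ∪ X but 1 ∉ Y ∪ (X ∩ B).

(⊆) fails and (⊇) fails.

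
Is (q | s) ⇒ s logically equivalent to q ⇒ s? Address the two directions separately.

(⇐) Assume the antecedent. If s is true, (q | s) ⇒ s reduces to true regardless of the other variables. If s is false, the antecedent forces (s = F, q = F), and (q | s) ⇒ s holds there. Either way (q | s) ⇒ s holds.

(⇒) Assume the antecedent. If s is true, q ⇒ s reduces to true regardless of the other variables. If s is false, the antecedent forces (s = F, q = F), and q ⇒ s holds there. Either way q ⇒ s holds.

The biconditional holds.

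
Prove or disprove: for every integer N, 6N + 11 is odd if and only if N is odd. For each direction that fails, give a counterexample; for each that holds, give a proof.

(→) This fails: take N = 2. Then 6N + 11 = 23, which is odd, yet N = 2 is even, not odd.

(←) Suppose N is odd. Since 6 is even, 6N is even for every N, so 6N + 11 has the same parity as 11, which is odd. Hence 6N + 11 is odd.

The forward direction fails; the converse holds.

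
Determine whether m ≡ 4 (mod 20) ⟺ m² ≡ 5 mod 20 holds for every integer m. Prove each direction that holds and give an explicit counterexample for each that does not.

Both directions fail.

[⇒] This fails: take m = 4. Then 4 ≡ 4 (mod 20), but 4² = 16 ≡ 16 (mod 20), not 5.

[⇐] This fails: take m = 5. Then 5² = 25 ≡ 5 (mod 20), yet 5 ≡ 5 (mod 20), not 4.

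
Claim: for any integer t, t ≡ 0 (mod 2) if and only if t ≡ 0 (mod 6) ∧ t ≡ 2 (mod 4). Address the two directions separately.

Only the converse holds.

(→) This fails: t = 0 gives 0 ≡ 0 (mod 2) but 0 ≡ 0 (mod 4), so the conjunction on the right does not hold.

(←) Conversely, if t ≡ 0 (mod 6) and t ≡ 2 (mod 4), then by the Chinese remainder theorem t ≡ 6 (mod 12). Since 6 ≡ 0 (mod 2) and 2 ∣ 12, we get t ≡ 0 (mod 2).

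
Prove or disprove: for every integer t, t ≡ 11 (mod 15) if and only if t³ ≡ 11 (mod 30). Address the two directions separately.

Only the converse holds.

(⟹) This fails: take t = 26. Then 26 ≡ 11 (mod 15), but 26³ = 17576 ≡ 26 (mod 30), not 11.

(⟸) Conversely, the residues r modulo 30 with r³ ≡ 11 (mod 30) are exactly {11}, and each is ≡ 11 (mod 15).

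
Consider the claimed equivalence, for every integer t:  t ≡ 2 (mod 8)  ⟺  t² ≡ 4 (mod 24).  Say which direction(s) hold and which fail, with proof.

(⇒) This fails: take t = 18. Then 18 ≡ 2 (mod 8), but 18² = 324 ≡ 12 (mod 24), not 4.

(⇐) This fails: take t = 14. Then 14² = 196 ≡ 4 (mod 24), yet 14 ≡ 6 (mod 8), not 2.

Both directions fail.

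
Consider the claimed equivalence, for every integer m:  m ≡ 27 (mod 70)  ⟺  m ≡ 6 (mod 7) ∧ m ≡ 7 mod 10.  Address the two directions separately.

Both directions hold.

Forward direction. Suppose m ≡ 27 (mod 70); write m = 70j + 27. Since 7 ∣ 70, reducing mod 7 gives m ≡ 27 ≡ 6 (mod 7); since 10 ∣ 70, reducing mod 10 gives m ≡ 27 ≡ 7 (mod 10).

Converse. If m ≡ 6 (mod 7) and m ≡ 7 (mod 10), then by the Chinese remainder theorem m ≡ 27 (mod 70). This is exactly m ≡ 27 (mod 70).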